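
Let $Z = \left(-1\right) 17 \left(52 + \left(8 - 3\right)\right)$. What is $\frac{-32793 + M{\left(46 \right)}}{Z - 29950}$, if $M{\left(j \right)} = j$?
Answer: $\frac{32747}{30919} \approx 1.0591$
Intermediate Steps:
$Z = -969$ ($Z = - 17 \left(52 + 5\right) = \left(-17\right) 57 = -969$)
$\frac{-32793 + M{\left(46 \right)}}{Z - 29950} = \frac{-32793 + 46}{-969 - 29950} = - \frac{32747}{-30919} = \left(-32747\right) \left(- \frac{1}{30919}\right) = \frac{32747}{30919}$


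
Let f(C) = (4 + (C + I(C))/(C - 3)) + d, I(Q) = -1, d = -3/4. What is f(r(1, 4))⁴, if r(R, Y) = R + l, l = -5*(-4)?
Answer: 607573201/1679616 ≈ 361.73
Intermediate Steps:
d = -¾ (d = -3*¼ = -¾ ≈ -0.75000)
l = 20
r(R, Y) = 20 + R (r(R, Y) = R + 20 = 20 + R)
f(C) = 13/4 + (-1 + C)/(-3 + C) (f(C) = (4 + (C - 1)/(C - 3)) - ¾ = (4 + (-1 + C)/(-3 + C)) - ¾ = 13/4 + (-1 + C)/(-3 + C))
f(r(1, 4))⁴ = ((-43 + 17*(20 + 1))/(4*(-3 + (20 + 1))))⁴ = ((-43 + 17*21)/(4*(-3 + 21)))⁴ = ((¼)*(-43 + 357)/18)⁴ = ((¼)*(1/18)*314)⁴ = (157/36)⁴ = 607573201/1679616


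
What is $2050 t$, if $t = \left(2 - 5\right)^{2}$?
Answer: $18450$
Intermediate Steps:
$t = 9$ ($t = \left(-3\right)^{2} = 9$)
$2050 t = 2050 \cdot 9 = 18450$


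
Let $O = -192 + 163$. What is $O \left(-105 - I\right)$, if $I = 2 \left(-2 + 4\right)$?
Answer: $3161$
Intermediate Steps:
$O = -29$
$I = 4$ ($I = 2 \cdot 2 = 4$)
$O \left(-105 - I\right) = - 29 \left(-105 - 4\right) = \left(-29\right) \left(-109\right) = 3161$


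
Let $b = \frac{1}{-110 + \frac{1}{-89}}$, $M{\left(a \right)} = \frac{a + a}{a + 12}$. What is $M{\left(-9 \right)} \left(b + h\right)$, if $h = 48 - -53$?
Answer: $- \frac{5932812}{9791} \approx -605.95$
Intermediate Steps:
$M{\left(a \right)} = \frac{2 a}{12 + a}$
$h = 101$ ($h = 48 + 53 = 101$)
$b = - \frac{89}{9791}$ ($b = \frac{1}{-110 - \frac{1}{89}} = \frac{1}{- \frac{9791}{89}} = - \frac{89}{9791} \approx -0.00909$)
$M{\left(-9 \right)} \left(b + h\right) = 2 \left(-9\right) \frac{1}{12 - 9} \left(- \frac{89}{9791} + 101\right) = 2 \left(-9\right) \frac{1}{3} \cdot \frac{988802}{9791} = \left(-6\right) \frac{988802}{9791} = - \frac{5932812}{9791}$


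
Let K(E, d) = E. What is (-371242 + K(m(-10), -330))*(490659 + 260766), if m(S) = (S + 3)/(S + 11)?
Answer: -278965779825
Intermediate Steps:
m(S) = (3 + S)/(11 + S)
(-371242 + K(m(-10), -330))*(490659 + 260766) = (-371242 + (3 - 10)/(11 - 10))*(490659 + 260766) = (-371242 - 7/1)*751425 = (-371242 + 1*(-7))*751425 = (-371242 - 7)*751425 = -371249*751425 = -278965779825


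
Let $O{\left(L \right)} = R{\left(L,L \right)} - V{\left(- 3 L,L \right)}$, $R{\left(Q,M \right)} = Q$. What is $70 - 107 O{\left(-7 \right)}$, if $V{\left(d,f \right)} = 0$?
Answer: $819$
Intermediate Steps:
$O{\left(L \right)} = L$ ($O{\left(L \right)} = L - 0 = L + 0 = L$)
$70 - 107 O{\left(-7 \right)} = 70 - -749 = 70 + 749 = 819$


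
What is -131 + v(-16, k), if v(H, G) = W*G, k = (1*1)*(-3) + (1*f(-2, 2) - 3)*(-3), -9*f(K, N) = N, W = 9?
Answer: -71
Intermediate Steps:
f(K, N) = -N/9
k = 20/3 (k = (1*1)*(-3) + (1*(-1/9*2) - 3)*(-3) = 1*(-3) + (1*(-2/9) - 3)*(-3) = -3 + (-2/9 - 3)*(-3) = -3 - 29/9*(-3) = -3 + 29/3 = 20/3 ≈ 6.6667)
v(H, G) = 9*G
-131 + v(-16, k) = -131 + 9*(20/3) = -131 + 60 = -71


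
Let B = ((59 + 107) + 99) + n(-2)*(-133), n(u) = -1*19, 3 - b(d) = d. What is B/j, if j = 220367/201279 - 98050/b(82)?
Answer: 44395706472/19752814943 ≈ 2.2476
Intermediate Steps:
b(d) = 3 - d
n(u) = -19
j = 19752814943/15901041 (j = 220367/201279 - 98050/(3 - 1*82) = 220367*(1/201279) - 98050/(3 - 82) = 220367/201279 - 98050/(-79) = 220367/201279 - 98050*(-1/79) = 220367/201279 + 98050/79 = 19752814943/15901041 ≈ 1242.2)
B = 2792 (B = ((59 + 107) + 99) - 19*(-133) = (166 + 99) + 2527 = 265 + 2527 = 2792)
B/j = 2792/(19752814943/15901041) = 2792*(15901041/19752814943) = 44395706472/19752814943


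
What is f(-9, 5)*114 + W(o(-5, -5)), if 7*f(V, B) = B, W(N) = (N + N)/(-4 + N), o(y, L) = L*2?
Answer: 580/7 ≈ 82.857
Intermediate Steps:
o(y, L) = 2*L
W(N) = 2*N/(-4 + N) (W(N) = (2*N)/(-4 + N) = 2*N/(-4 + N))
f(V, B) = B/7
f(-9, 5)*114 + W(o(-5, -5)) = ((1/7)*5)*114 + 2*(2*(-5))/(-4 + 2*(-5)) = (5/7)*114 + 2*(-10)/(-4 - 10) = 570/7 + 2*(-10)/(-14) = 570/7 + 2*(-10)*(-1/14) = 570/7 + 10/7 = 580/7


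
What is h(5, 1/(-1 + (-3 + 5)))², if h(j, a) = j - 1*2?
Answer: 9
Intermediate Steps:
h(j, a) = -2 + j (h(j, a) = j - 2 = -2 + j)
h(5, 1/(-1 + (-3 + 5)))² = (-2 + 5)² = 3² = 9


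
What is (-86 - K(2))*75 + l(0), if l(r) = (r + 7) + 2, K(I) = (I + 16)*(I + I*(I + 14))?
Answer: -52341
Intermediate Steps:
K(I) = (16 + I)*(I + I*(14 + I))
l(r) = 9 + r (l(r) = (7 + r) + 2 = 9 + r)
(-86 - K(2))*75 + l(0) = (-86 - 2*(240 + 2² + 31*2))*75 + (9 + 0) = (-86 - 2*(240 + 4 + 62))*75 + 9 = (-86 - 2*306)*75 + 9 = (-86 - 1*612)*75 + 9 = (-86 - 612)*75 + 9 = -698*75 + 9 = -52350 + 9 = -52341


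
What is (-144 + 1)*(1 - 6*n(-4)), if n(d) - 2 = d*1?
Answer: -1859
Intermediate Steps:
n(d) = 2 + d (n(d) = 2 + d*1 = 2 + d)
(-144 + 1)*(1 - 6*n(-4)) = (-144 + 1)*(1 - 6*(2 - 4)) = -143*(1 - 6*(-2)) = -143*(1 + 12) = -143*13 = -1859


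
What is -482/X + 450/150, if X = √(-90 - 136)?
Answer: 3 + 241*I*√226/113 ≈ 3.0 + 32.062*I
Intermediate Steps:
X = I*√226 (X = √(-226) = I*√226 ≈ 15.033*I)
-482/X + 450/150 = -482*(-I*√226/226) + 450/150 = -(-241)*I*√226/113 + 450*(1/150) = 241*I*√226/113 + 3 = 3 + 241*I*√226/113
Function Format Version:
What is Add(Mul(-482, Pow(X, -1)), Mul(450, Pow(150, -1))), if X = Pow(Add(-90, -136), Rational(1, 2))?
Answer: Add(3, Mul(Rational(241, 113), I, Pow(226, Rational(1, 2)))) ≈ Add(3.0000, Mul(32.062, I))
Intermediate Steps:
X = Mul(I, Pow(226, Rational(1, 2))) (X = Pow(-226, Rational(1, 2)) = Mul(I, Pow(226, Rational(1, 2))) ≈ Mul(15.033, I))
Add(Mul(-482, Pow(X, -1)), Mul(450, Pow(150, -1))) = Add(Mul(-482, Pow(Mul(I, Pow(226, Rational(1, 2))), -1)), Mul(450, Pow(150, -1))) = Add(Mul(-482, Mul(Rational(-1, 226), I, Pow(226, Rational(1, 2)))), Mul(450, Rational(1, 150))) = Add(Mul(Rational(241, 113), I, Pow(226, Rational(1, 2))), 3) = Add(3, Mul(Rational(241, 113), I, Pow(226, Rational(1, 2))))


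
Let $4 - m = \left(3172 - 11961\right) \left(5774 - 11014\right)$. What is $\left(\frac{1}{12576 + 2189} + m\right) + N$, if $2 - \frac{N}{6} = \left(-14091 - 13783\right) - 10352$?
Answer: $- \frac{676605947819}{14765} \approx -4.5825 \cdot 10^{7}$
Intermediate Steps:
$m = -46054356$ ($m = 4 - \left(3172 - 11961\right) \left(5774 - 11014\right) = 4 - \left(-8789\right) \left(-5240\right) = 4 - 46054360 = -46054356$)
$N = 229368$ ($N = 12 - 6 \left(\left(-14091 - 13783\right) - 10352\right) = 12 - 6 \left(-27874 - 10352\right) = 12 - -229356 = 12 + 229356 = 229368$)
$\left(\frac{1}{12576 + 2189} + m\right) + N = \left(\frac{1}{12576 + 2189} - 46054356\right) + 229368 = \left(\frac{1}{14765} - 46054356\right) + 229368 = - \frac{679992566339}{14765} + 229368 = - \frac{676605947819}{14765}$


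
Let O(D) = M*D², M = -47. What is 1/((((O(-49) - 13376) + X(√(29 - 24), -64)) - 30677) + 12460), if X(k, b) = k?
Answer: -28888/4172582719 - √5/20862913595 ≈ -6.9234e-6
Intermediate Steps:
O(D) = -47*D²
1/((((O(-49) - 13376) + X(√(29 - 24), -64)) - 30677) + 12460) = 1/((((-47*(-49)² - 13376) + √(29 - 24)) - 30677) + 12460) = 1/((((-47*2401 - 13376) + √5) - 30677) + 12460) = 1/((((-112847 - 13376) + √5) - 30677) + 12460) = 1/(((-126223 + √5) - 30677) + 12460) = 1/((-156900 + √5) + 12460) = 1/(-144440 + √5)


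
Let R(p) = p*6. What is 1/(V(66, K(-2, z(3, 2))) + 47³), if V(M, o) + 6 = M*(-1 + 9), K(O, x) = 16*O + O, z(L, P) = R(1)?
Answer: 1/104345 ≈ 9.5836e-6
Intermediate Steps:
R(p) = 6*p
z(L, P) = 6 (z(L, P) = 6*1 = 6)
K(O, x) = 17*O
V(M, o) = -6 + 8*M (V(M, o) = -6 + M*(-1 + 9) = -6 + M*8 = -6 + 8*M)
1/(V(66, K(-2, z(3, 2))) + 47³) = 1/((-6 + 8*66) + 47³) = 1/((-6 + 528) + 103823) = 1/(522 + 103823) = 1/104345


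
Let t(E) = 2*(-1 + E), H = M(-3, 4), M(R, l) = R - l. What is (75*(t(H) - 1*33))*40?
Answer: -147000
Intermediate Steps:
H = -7 (H = -3 - 1*4 = -3 - 4 = -7)
t(E) = -2 + 2*E
(75*(t(H) - 1*33))*40 = (75*((-2 + 2*(-7)) - 1*33))*40 = (75*((-2 - 14) - 33))*40 = (75*(-16 - 33))*40 = (75*(-49))*40 = -3675*40 = -147000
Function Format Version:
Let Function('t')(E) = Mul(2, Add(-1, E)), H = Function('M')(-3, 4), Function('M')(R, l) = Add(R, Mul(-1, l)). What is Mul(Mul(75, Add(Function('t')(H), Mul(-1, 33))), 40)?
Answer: -147000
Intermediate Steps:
H = -7 (H = Add(-3, Mul(-1, 4)) = Add(-3, -4) = -7)
Function('t')(E) = Add(-2, Mul(2, E))
Mul(Mul(75, Add(Function('t')(H), Mul(-1, 33))), 40) = Mul(Mul(75, Add(Add(-2, Mul(2, -7)), Mul(-1, 33))), 40) = Mul(Mul(75, Add(Add(-2, -14), -33)), 40) = Mul(Mul(75, Add(-16, -33)), 40) = Mul(Mul(75, -49), 40) = Mul(-3675, 40) = -147000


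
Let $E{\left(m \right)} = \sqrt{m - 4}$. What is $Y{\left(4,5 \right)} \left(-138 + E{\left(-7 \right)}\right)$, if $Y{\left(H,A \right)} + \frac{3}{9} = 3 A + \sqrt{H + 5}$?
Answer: $-2438 + \frac{53 i \sqrt{11}}{3} \approx -2438.0 + 58.594 i$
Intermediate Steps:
$Y{\left(H,A \right)} = - \frac{1}{3} + \sqrt{5 + H} + 3 A$ ($Y{\left(H,A \right)} = - \frac{1}{3} + \left(3 A + \sqrt{H + 5}\right) = - \frac{1}{3} + \left(3 A + \sqrt{5 + H}\right) = - \frac{1}{3} + \left(\sqrt{5 + H} + 3 A\right) = - \frac{1}{3} + \sqrt{5 + H} + 3 A$)
$E{\left(m \right)} = \sqrt{-4 + m}$
$Y{\left(4,5 \right)} \left(-138 + E{\left(-7 \right)}\right) = \left(- \frac{1}{3} + \sqrt{5 + 4} + 3 \cdot 5\right) \left(-138 + \sqrt{-4 - 7}\right) = \left(- \frac{1}{3} + \sqrt{9} + 15\right) \left(-138 + \sqrt{-11}\right) = \left(- \frac{1}{3} + 3 + 15\right) \left(-138 + i \sqrt{11}\right) = \frac{53 \left(-138 + i \sqrt{11}\right)}{3} = -2438 + \frac{53 i \sqrt{11}}{3}$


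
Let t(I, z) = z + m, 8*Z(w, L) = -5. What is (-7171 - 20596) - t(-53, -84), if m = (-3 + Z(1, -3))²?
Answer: -1772553/64 ≈ -27696.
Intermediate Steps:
Z(w, L) = -5/8 (Z(w, L) = (⅛)*(-5) = -5/8)
m = 841/64 (m = (-3 - 5/8)² = (-29/8)² = 841/64 ≈ 13.141)
t(I, z) = 841/64 + z (t(I, z) = z + 841/64 = 841/64 + z)
(-7171 - 20596) - t(-53, -84) = (-7171 - 20596) - (841/64 - 84) = -27767 - 1*(-4535/64) = -27767 + 4535/64 = -1772553/64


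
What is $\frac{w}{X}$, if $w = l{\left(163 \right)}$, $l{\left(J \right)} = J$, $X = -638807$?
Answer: $- \frac{163}{638807} \approx -0.00025516$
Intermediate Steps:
$w = 163$
$\frac{w}{X} = \frac{163}{-638807} = 163 \left(- \frac{1}{638807}\right) = - \frac{163}{638807}$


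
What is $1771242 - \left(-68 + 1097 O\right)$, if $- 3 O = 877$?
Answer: $\frac{6275999}{3} \approx 2.092 \cdot 10^{6}$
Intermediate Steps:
$O = - \frac{877}{3}$ ($O = \left(- \frac{1}{3}\right) 877 = - \frac{877}{3} \approx -292.33$)
$1771242 - \left(-68 + 1097 O\right) = 1771242 - \left(-68 + 1097 \left(- \frac{877}{3}\right)\right) = 1771242 - \left(-68 - \frac{962069}{3}\right) = 1771242 - - \frac{962273}{3} = 1771242 + \frac{962273}{3} = \frac{6275999}{3}$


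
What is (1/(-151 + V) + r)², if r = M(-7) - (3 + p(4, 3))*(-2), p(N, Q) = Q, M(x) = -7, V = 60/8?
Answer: 2053489/82369 ≈ 24.930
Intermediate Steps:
V = 15/2 (V = 60*(⅛) = 15/2 ≈ 7.5000)
r = 5 (r = -7 - (3 + 3)*(-2) = -7 - 6*(-2) = -7 - 1*(-12) = -7 + 12 = 5)
(1/(-151 + V) + r)² = (1/(-151 + 15/2) + 5)² = (1/(-287/2) + 5)² = (-2/287 + 5)² = (1433/287)² = 2053489/82369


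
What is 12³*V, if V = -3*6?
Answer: -31104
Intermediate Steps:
V = -18
12³*V = 12³*(-18) = 1728*(-18) = -31104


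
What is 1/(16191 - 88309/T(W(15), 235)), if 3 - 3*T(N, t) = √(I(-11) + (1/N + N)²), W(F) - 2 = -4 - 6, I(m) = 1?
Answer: -12331463/207936064135 + 706472*√4289/623808192405 ≈ 1.4865e-5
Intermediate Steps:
W(F) = -8 (W(F) = 2 + (-4 - 6) = 2 - 10 = -8)
T(N, t) = 1 - √(1 + (N + 1/N)²)/3 (T(N, t) = 1 - √(1 + (1/N + N)²)/3 = 1 - √(1 + (N + 1/N)²)/3)
1/(16191 - 88309/T(W(15), 235)) = 1/(16191 - 88309/(1 - √(3 + (-8)⁻² + (-8)²)/3)) = 1/(16191 - 88309/(1 - √(3 + 1/64 + 64)/3)) = 1/(16191 - 88309/(1 - √4289/24))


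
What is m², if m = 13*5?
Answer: 4225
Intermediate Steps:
m = 65
m² = 65² = 4225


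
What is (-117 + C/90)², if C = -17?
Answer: 111239209/8100 ≈ 13733.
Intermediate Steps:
(-117 + C/90)² = (-117 - 17/90)² = (-10547/90)² = 111239209/8100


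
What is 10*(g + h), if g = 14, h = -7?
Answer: 70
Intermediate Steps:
10*(g + h) = 10*(14 - 7) = 10*7 = 70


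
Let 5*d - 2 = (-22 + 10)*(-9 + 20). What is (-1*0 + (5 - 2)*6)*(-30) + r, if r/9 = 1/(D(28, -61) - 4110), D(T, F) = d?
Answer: -2233449/4136 ≈ -540.00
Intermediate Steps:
d = -26 (d = ⅖ + ((-22 + 10)*(-9 + 20))/5 = ⅖ + (-12*11)/5 = ⅖ + (⅕)*(-132) = ⅖ - 132/5 = -26)
D(T, F) = -26
r = -9/4136 (r = 9/(-26 - 4110) = 9/(-4136) = 9*(-1/4136) = -9/4136 ≈ -0.0021760)
(-1*0 + (5 - 2)*6)*(-30) + r = (-1*0 + (5 - 2)*6)*(-30) - 9/4136 = (0 + 3*6)*(-30) - 9/4136 = (0 + 18)*(-30) - 9/4136 = 18*(-30) - 9/4136 = -540 - 9/4136 = -2233449/4136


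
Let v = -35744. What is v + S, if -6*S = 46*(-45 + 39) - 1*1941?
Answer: -70749/2 ≈ -35375.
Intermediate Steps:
S = 739/2 (S = -(46*(-45 + 39) - 1*1941)/6 = -(46*(-6) - 1941)/6 = -(-276 - 1941)/6 = -⅙*(-2217) = 739/2 ≈ 369.50)
v + S = -35744 + 739/2 = -70749/2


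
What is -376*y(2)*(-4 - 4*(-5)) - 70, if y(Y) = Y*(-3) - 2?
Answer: 48058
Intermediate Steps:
y(Y) = -2 - 3*Y (y(Y) = -3*Y - 2 = -2 - 3*Y)
-376*y(2)*(-4 - 4*(-5)) - 70 = -376*(-2 - 3*2)*(-4 - 4*(-5)) - 70 = -376*(-2 - 6)*(-4 + 20) - 70 = -(-3008)*16 - 70 = -376*(-128) - 70 = 48128 - 70 = 48058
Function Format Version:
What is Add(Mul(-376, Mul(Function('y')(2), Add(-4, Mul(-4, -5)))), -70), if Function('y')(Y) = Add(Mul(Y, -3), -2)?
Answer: 48058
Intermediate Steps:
Function('y')(Y) = Add(-2, Mul(-3, Y)) (Function('y')(Y) = Add(Mul(-3, Y), -2) = Add(-2, Mul(-3, Y)))
Add(Mul(-376, Mul(Function('y')(2), Add(-4, Mul(-4, -5)))), -70) = Add(Mul(-376, Mul(Add(-2, Mul(-3, 2)), Add(-4, Mul(-4, -5)))), -70) = Add(Mul(-376, Mul(Add(-2, -6), Add(-4, 20))), -70) = Add(Mul(-376, Mul(-8, 16)), -70) = Add(Mul(-376, -128), -70) = Add(48128, -70) = 48058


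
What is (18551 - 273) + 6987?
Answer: 25265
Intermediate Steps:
(18551 - 273) + 6987 = 18278 + 6987 = 25265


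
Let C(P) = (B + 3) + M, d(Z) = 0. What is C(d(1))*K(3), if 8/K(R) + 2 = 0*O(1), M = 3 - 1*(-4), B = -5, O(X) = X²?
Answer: -20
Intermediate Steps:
M = 7 (M = 3 + 4 = 7)
K(R) = -4 (K(R) = 8/(-2 + 0*1²) = 8/(-2 + 0*1) = 8/(-2 + 0) = 8/(-2) = 8*(-½) = -4)
C(P) = 5 (C(P) = (-5 + 3) + 7 = -2 + 7 = 5)
C(d(1))*K(3) = 5*(-4) = -20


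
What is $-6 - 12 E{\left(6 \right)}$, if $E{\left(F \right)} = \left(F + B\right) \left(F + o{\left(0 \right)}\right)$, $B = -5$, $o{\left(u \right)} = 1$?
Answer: $-90$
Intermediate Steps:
$E{\left(F \right)} = \left(1 + F\right) \left(-5 + F\right)$ ($E{\left(F \right)} = \left(F - 5\right) \left(F + 1\right) = \left(-5 + F\right) \left(1 + F\right) = \left(1 + F\right) \left(-5 + F\right)$)
$-6 - 12 E{\left(6 \right)} = -6 - 12 \left(-5 + 6^{2} - 24\right) = -6 - 12 \left(-5 + 36 - 24\right) = -6 - 84 = -90$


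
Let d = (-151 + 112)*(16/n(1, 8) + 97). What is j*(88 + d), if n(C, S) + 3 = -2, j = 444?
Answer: -7925844/5 ≈ -1.5852e+6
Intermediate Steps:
n(C, S) = -5 (n(C, S) = -3 - 2 = -5)
d = -18291/5 (d = (-151 + 112)*(16/(-5) + 97) = -39*(16*(-⅕) + 97) = -39*(-16/5 + 97) = -39*469/5 = -18291/5 ≈ -3658.2)
j*(88 + d) = 444*(88 - 18291/5) = 444*(-17851/5) = -7925844/5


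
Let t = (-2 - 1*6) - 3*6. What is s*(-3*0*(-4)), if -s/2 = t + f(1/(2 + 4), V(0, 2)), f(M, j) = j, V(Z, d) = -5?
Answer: 0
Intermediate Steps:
t = -26 (t = (-2 - 6) - 18 = -8 - 18 = -26)
s = 62 (s = -2*(-26 - 5) = -2*(-31) = 62)
s*(-3*0*(-4)) = 62*(-3*0*(-4)) = 62*(0*(-4)) = 62*0 = 0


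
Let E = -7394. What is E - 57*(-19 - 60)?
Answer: -2891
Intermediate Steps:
E - 57*(-19 - 60) = -7394 - 57*(-19 - 60) = -7394 - 57*(-79) = -7394 + 4503 = -2891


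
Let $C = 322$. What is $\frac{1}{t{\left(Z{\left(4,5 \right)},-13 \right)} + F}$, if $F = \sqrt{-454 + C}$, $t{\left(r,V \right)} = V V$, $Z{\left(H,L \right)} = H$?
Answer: $\frac{169}{28693} - \frac{2 i \sqrt{33}}{28693} \approx 0.0058899 - 0.00040042 i$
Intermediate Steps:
$t{\left(r,V \right)} = V^{2}$
$F = 2 i \sqrt{33}$ ($F = \sqrt{-454 + 322} = \sqrt{-132} = 2 i \sqrt{33} \approx 11.489 i$)
$\frac{1}{t{\left(Z{\left(4,5 \right)},-13 \right)} + F} = \frac{1}{\left(-13\right)^{2} + 2 i \sqrt{33}} = \frac{1}{169 + 2 i \sqrt{33}}$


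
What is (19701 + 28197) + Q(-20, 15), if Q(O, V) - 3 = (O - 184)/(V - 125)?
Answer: 2634657/55 ≈ 47903.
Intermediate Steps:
Q(O, V) = 3 + (-184 + O)/(-125 + V) (Q(O, V) = 3 + (O - 184)/(V - 125) = 3 + (-184 + O)/(-125 + V))
(19701 + 28197) + Q(-20, 15) = (19701 + 28197) + (-559 - 20 + 3*15)/(-125 + 15) = 47898 + (-559 - 20 + 45)/(-110) = 47898 - 1/110*(-534) = 47898 + 267/55 = 2634657/55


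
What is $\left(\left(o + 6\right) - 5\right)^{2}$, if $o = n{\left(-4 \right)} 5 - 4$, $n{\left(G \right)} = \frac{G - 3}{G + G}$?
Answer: $\frac{121}{64} \approx 1.8906$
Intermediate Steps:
$n{\left(G \right)} = \frac{-3 + G}{2 G}$
$o = \frac{3}{8}$ ($o = \frac{-3 - 4}{2 \left(-4\right)} 5 - 4 = \frac{1}{2} \left(- \frac{1}{4}\right) \left(-7\right) 5 - 4 = \frac{7}{8} \cdot 5 - 4 = \frac{35}{8} - 4 = \frac{3}{8} \approx 0.375$)
$\left(\left(o + 6\right) - 5\right)^{2} = \left(\left(\frac{3}{8} + 6\right) - 5\right)^{2} = \left(\frac{51}{8} - 5\right)^{2} = \left(\frac{11}{8}\right)^{2} = \frac{121}{64}$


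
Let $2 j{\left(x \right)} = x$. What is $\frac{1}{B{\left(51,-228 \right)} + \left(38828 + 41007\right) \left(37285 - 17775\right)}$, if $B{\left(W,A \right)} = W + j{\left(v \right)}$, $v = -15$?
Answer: $\frac{2}{3115161787} \approx 6.4202 \cdot 10^{-10}$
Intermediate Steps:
$j{\left(x \right)} = \frac{x}{2}$
$B{\left(W,A \right)} = - \frac{15}{2} + W$ ($B{\left(W,A \right)} = W + \frac{1}{2} \left(-15\right) = W - \frac{15}{2} = - \frac{15}{2} + W$)
$\frac{1}{B{\left(51,-228 \right)} + \left(38828 + 41007\right) \left(37285 - 17775\right)} = \frac{1}{\left(- \frac{15}{2} + 51\right) + \left(38828 + 41007\right) \left(37285 - 17775\right)} = \frac{1}{\frac{87}{2} + 79835 \cdot 19510} = \frac{1}{\frac{87}{2} + 1557580850} = \frac{1}{\frac{3115161787}{2}} = \frac{2}{3115161787}$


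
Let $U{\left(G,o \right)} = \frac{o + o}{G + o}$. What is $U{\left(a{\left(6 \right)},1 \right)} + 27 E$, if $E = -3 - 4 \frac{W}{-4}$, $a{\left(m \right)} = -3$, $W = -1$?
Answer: $-109$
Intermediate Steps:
$U{\left(G,o \right)} = \frac{2 o}{G + o}$
$E = -4$ ($E = -3 - 4 \left(- \frac{1}{-4}\right) = -3 - 4 \left(\left(-1\right) \left(- \frac{1}{4}\right)\right) = -3 - 1 = -4$)
$U{\left(a{\left(6 \right)},1 \right)} + 27 E = 2 \cdot 1 \frac{1}{-3 + 1} + 27 \left(-4\right) = 2 \cdot 1 \frac{1}{-2} - 108 = 2 \cdot 1 \left(- \frac{1}{2}\right) - 108 = -1 - 108 = -109$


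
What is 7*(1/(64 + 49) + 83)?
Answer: 65660/113 ≈ 581.06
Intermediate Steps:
7*(1/(64 + 49) + 83) = 7*(1/113 + 83) = 7*(9380/113) = 65660/113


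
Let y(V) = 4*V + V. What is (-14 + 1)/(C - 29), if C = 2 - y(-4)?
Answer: 13/7 ≈ 1.8571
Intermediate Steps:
y(V) = 5*V
C = 22 (C = 2 - 5*(-4) = 2 - 1*(-20) = 2 + 20 = 22)
(-14 + 1)/(C - 29) = (-14 + 1)/(22 - 29) = -13/(-7) = -⅐*(-13) = 13/7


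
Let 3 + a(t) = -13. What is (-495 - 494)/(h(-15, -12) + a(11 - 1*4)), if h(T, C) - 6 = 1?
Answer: 989/9 ≈ 109.89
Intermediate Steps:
a(t) = -16 (a(t) = -3 - 13 = -16)
h(T, C) = 7 (h(T, C) = 6 + 1 = 7)
(-495 - 494)/(h(-15, -12) + a(11 - 1*4)) = (-495 - 494)/(7 - 16) = -989/(-9) = -989*(-⅑) = 989/9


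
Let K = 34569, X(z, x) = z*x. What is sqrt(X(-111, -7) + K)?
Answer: sqrt(35346) ≈ 188.01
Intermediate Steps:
X(z, x) = x*z
sqrt(X(-111, -7) + K) = sqrt(-7*(-111) + 34569) = sqrt(777 + 34569) = sqrt(35346)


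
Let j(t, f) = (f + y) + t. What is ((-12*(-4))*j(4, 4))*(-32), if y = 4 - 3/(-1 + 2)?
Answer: -13824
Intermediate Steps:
y = 1 (y = 4 - 3/1 = 4 + 1*(-3) = 4 - 3 = 1)
j(t, f) = 1 + f + t (j(t, f) = (f + 1) + t = (1 + f) + t = 1 + f + t)
((-12*(-4))*j(4, 4))*(-32) = ((-12*(-4))*(1 + 4 + 4))*(-32) = (48*9)*(-32) = 432*(-32) = -13824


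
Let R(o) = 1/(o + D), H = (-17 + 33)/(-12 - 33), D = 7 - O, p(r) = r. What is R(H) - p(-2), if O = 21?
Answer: 1247/646 ≈ 1.9303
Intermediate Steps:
D = -14 (D = 7 - 1*21 = 7 - 21 = -14)
H = -16/45 (H = 16/(-45) = 16*(-1/45) = -16/45 ≈ -0.35556)
R(o) = 1/(-14 + o) (R(o) = 1/(o - 14) = 1/(-14 + o))
R(H) - p(-2) = 1/(-14 - 16/45) - 1*(-2) = 1/(-646/45) + 2 = -45/646 + 2 = 1247/646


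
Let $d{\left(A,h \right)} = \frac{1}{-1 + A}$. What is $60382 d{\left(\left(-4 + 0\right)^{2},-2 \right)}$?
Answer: $\frac{60382}{15} \approx 4025.5$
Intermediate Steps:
$60382 d{\left(\left(-4 + 0\right)^{2},-2 \right)} = \frac{60382}{-1 + \left(-4 + 0\right)^{2}} = \frac{60382}{-1 + \left(-4\right)^{2}} = \frac{60382}{-1 + 16} = \frac{60382}{15}$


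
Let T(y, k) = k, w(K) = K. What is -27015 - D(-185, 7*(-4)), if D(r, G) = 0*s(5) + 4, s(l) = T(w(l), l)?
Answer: -27019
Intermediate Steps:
s(l) = l
D(r, G) = 4 (D(r, G) = 0*5 + 4 = 0 + 4 = 4)
-27015 - D(-185, 7*(-4)) = -27015 - 1*4 = -27015 - 4 = -27019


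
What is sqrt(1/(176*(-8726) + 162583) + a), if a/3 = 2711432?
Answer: sqrt(189364303519784031)/152577 ≈ 2852.1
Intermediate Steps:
a = 8134296 (a = 3*2711432 = 8134296)
sqrt(1/(176*(-8726) + 162583) + a) = sqrt(1/(176*(-8726) + 162583) + 8134296) = sqrt(1/(-1535776 + 162583) + 8134296) = sqrt(1/(-1373193) + 8134296) = sqrt(-1/1373193 + 8134296) = sqrt(11169958327127/1373193) = sqrt(189364303519784031)/152577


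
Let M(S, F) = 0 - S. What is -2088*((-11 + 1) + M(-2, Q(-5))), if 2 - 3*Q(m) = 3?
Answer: 16704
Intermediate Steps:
Q(m) = -⅓ (Q(m) = ⅔ - ⅓*3 = ⅔ - 1 = -⅓)
M(S, F) = -S
-2088*((-11 + 1) + M(-2, Q(-5))) = -2088*((-11 + 1) - 1*(-2)) = -2088*(-10 + 2) = -2088*(-8) = 16704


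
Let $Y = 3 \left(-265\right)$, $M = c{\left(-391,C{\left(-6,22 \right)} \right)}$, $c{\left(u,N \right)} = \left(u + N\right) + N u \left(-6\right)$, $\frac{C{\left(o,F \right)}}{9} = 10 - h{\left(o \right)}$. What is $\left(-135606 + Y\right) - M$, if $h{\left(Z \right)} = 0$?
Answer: $-347240$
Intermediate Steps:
$C{\left(o,F \right)} = 90$ ($C{\left(o,F \right)} = 9 \left(10 - 0\right) = 9 \left(10 + 0\right) = 9 \cdot 10 = 90$)
$c{\left(u,N \right)} = N + u - 6 N u$ ($c{\left(u,N \right)} = \left(N + u\right) - 6 N u = N + u - 6 N u$)
$M = 210839$ ($M = 90 - 391 - 540 \left(-391\right) = 90 - 391 + 211140 = 210839$)
$Y = -795$
$\left(-135606 + Y\right) - M = \left(-135606 - 795\right) - 210839 = -136401 - 210839 = -347240$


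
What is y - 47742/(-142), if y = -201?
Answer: 9600/71 ≈ 135.21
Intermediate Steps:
y - 47742/(-142) = -201 - 47742/(-142) = -201 - 47742*(-1)/142 = -201 - 218*(-219/142) = -201 + 23871/71 = 9600/71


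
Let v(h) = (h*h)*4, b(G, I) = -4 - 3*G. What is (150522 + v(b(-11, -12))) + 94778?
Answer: 248664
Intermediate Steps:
v(h) = 4*h² (v(h) = h²*4 = 4*h²)
(150522 + v(b(-11, -12))) + 94778 = (150522 + 4*(-4 - 3*(-11))²) + 94778 = (150522 + 4*(-4 + 33)²) + 94778 = (150522 + 4*29²) + 94778 = (150522 + 4*841) + 94778 = (150522 + 3364) + 94778 = 153886 + 94778 = 248664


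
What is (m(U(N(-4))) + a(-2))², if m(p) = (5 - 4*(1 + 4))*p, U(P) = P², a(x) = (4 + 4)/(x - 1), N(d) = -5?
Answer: 1283689/9 ≈ 1.4263e+5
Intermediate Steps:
a(x) = 8/(-1 + x)
m(p) = -15*p (m(p) = (5 - 4*5)*p = (5 - 1*20)*p = (5 - 20)*p = -15*p)
(m(U(N(-4))) + a(-2))² = (-15*(-5)² + 8/(-1 - 2))² = (-15*25 + 8/(-3))² = (-375 + 8*(-⅓))² = (-375 - 8/3)² = (-1133/3)² = 1283689/9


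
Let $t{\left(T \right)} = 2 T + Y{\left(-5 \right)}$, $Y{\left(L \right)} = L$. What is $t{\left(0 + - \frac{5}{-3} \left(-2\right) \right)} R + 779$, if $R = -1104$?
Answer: $13659$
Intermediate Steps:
$t{\left(T \right)} = -5 + 2 T$ ($t{\left(T \right)} = 2 T - 5 = -5 + 2 T$)
$t{\left(0 + - \frac{5}{-3} \left(-2\right) \right)} R + 779 = \left(-5 + 2 \left(0 + - \frac{5}{-3} \left(-2\right)\right)\right) \left(-1104\right) + 779 = \left(-5 + 2 \left(0 + \left(-5\right) \left(- \frac{1}{3}\right) \left(-2\right)\right)\right) \left(-1104\right) + 779 = \left(-5 + 2 \left(0 + \frac{5}{3} \left(-2\right)\right)\right) \left(-1104\right) + 779 = \left(-5 + 2 \left(0 - \frac{10}{3}\right)\right) \left(-1104\right) + 779 = \left(-5 + 2 \left(- \frac{10}{3}\right)\right) \left(-1104\right) + 779 = \left(-5 - \frac{20}{3}\right) \left(-1104\right) + 779 = \left(- \frac{35}{3}\right) \left(-1104\right) + 779 = 12880 + 779 = 13659$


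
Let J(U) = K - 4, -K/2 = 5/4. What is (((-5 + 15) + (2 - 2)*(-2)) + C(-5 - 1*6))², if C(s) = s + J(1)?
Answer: 225/4 ≈ 56.250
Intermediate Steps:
K = -5/2 (K = -10/4 = -2*5/4 = -5/2 ≈ -2.5000)
J(U) = -13/2 (J(U) = -5/2 - 4 = -13/2)
C(s) = -13/2 + s (C(s) = s - 13/2 = -13/2 + s)
(((-5 + 15) + (2 - 2)*(-2)) + C(-5 - 1*6))² = (((-5 + 15) + (2 - 2)*(-2)) + (-13/2 + (-5 - 1*6)))² = ((10 + 0*(-2)) + (-13/2 + (-5 - 6)))² = ((10 + 0) + (-13/2 - 11))² = (10 - 35/2)² = (-15/2)² = 225/4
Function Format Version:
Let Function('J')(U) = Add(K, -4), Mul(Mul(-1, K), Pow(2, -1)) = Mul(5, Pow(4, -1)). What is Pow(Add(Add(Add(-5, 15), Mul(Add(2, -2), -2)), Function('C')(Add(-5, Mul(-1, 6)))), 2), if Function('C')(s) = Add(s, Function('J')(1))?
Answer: Rational(225, 4) ≈ 56.250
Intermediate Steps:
K = Rational(-5, 2) (K = Mul(-2, Mul(5, Pow(4, -1))) = Mul(-2, Mul(5, Rational(1, 4))) = Mul(-2, Rational(5, 4)) = Rational(-5, 2) ≈ -2.5000)
Function('J')(U) = Rational(-13, 2) (Function('J')(U) = Add(Rational(-5, 2), -4) = Rational(-13, 2))
Function('C')(s) = Add(Rational(-13, 2), s) (Function('C')(s) = Add(s, Rational(-13, 2)) = Add(Rational(-13, 2), s))
Pow(Add(Add(Add(-5, 15), Mul(Add(2, -2), -2)), Function('C')(Add(-5, Mul(-1, 6)))), 2) = Pow(Add(Add(Add(-5, 15), Mul(Add(2, -2), -2)), Add(Rational(-13, 2), Add(-5, Mul(-1, 6)))), 2) = Pow(Add(Add(10, Mul(0, -2)), Add(Rational(-13, 2), Add(-5, -6))), 2) = Pow(Add(Add(10, 0), Add(Rational(-13, 2), -11)), 2) = Pow(Add(10, Rational(-35, 2)), 2) = Pow(Rational(-15, 2), 2) = Rational(225, 4)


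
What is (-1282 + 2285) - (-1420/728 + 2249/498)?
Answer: 22668845/22659 ≈ 1000.4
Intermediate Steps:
(-1282 + 2285) - (-1420/728 + 2249/498) = 1003 - (-1420*1/728 + 2249*(1/498)) = 1003 - (-355/182 + 2249/498) = 1003 - 1*58132/22659 = 1003 - 58132/22659 = 22668845/22659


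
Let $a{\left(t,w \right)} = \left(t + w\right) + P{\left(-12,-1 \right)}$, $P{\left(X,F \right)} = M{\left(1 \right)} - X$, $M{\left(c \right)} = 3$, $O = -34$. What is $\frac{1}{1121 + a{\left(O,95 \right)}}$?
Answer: $\frac{1}{1197} \approx 0.00083542$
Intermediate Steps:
$P{\left(X,F \right)} = 3 - X$
$a{\left(t,w \right)} = 15 + t + w$ ($a{\left(t,w \right)} = \left(t + w\right) + \left(3 - -12\right) = \left(t + w\right) + \left(3 + 12\right) = \left(t + w\right) + 15 = 15 + t + w$)
$\frac{1}{1121 + a{\left(O,95 \right)}} = \frac{1}{1121 + \left(15 - 34 + 95\right)} = \frac{1}{1121 + 76} = \frac{1}{1197}$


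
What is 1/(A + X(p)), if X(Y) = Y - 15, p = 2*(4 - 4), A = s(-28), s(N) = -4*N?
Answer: 1/97 ≈ 0.010309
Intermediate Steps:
A = 112 (A = -4*(-28) = 112)
p = 0 (p = 2*0 = 0)
X(Y) = -15 + Y
1/(A + X(p)) = 1/(112 + (-15 + 0)) = 1/(112 - 15) = 1/97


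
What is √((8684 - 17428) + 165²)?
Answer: √18481 ≈ 135.94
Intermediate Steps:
√((8684 - 17428) + 165²) = √(-8744 + 27225) = √18481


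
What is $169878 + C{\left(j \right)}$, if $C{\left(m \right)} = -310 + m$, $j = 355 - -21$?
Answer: $169944$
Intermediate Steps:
$j = 376$ ($j = 355 + 21 = 376$)
$169878 + C{\left(j \right)} = 169878 + \left(-310 + 376\right) = 169878 + 66 = 169944$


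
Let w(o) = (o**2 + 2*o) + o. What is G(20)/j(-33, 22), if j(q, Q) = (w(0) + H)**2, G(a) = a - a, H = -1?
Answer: 0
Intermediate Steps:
w(o) = o**2 + 3*o
G(a) = 0
j(q, Q) = 1 (j(q, Q) = (0*(3 + 0) - 1)**2 = (0*3 - 1)**2 = (0 - 1)**2 = (-1)**2 = 1)
G(20)/j(-33, 22) = 0/1 = 0*1 = 0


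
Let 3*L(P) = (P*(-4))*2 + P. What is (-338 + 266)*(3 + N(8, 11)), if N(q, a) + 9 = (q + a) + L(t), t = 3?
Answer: -432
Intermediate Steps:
L(P) = -7*P/3 (L(P) = ((P*(-4))*2 + P)/3 = (-4*P*2 + P)/3 = (-8*P + P)/3 = (-7*P)/3 = -7*P/3)
N(q, a) = -16 + a + q (N(q, a) = -9 + ((q + a) - 7/3*3) = -9 + ((a + q) - 7) = -9 + (-7 + a + q) = -16 + a + q)
(-338 + 266)*(3 + N(8, 11)) = (-338 + 266)*(3 + (-16 + 11 + 8)) = -72*(3 + 3) = -72*6 = -432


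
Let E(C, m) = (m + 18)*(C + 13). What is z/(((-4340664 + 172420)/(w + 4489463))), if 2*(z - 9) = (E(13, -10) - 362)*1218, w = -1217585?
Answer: 153413451603/2084122 ≈ 73611.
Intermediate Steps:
E(C, m) = (13 + C)*(18 + m) (E(C, m) = (18 + m)*(13 + C) = (13 + C)*(18 + m))
z = -93777 (z = 9 + (((234 + 13*(-10) + 18*13 + 13*(-10)) - 362)*1218)/2 = 9 + (((234 - 130 + 234 - 130) - 362)*1218)/2 = 9 + ((208 - 362)*1218)/2 = 9 + (-154*1218)/2 = 9 + (½)*(-187572) = 9 - 93786 = -93777)
z/(((-4340664 + 172420)/(w + 4489463))) = -93777*(-1217585 + 4489463)/(-4340664 + 172420) = -93777/((-4168244/3271878)) = -93777/((-4168244*1/3271878)) = -93777/(-2084122/1635939) = -93777*(-1635939/2084122) = 153413451603/2084122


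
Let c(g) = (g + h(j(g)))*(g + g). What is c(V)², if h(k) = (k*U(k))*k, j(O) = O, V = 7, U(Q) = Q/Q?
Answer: 614656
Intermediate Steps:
U(Q) = 1
h(k) = k² (h(k) = (k*1)*k = k*k = k²)
c(g) = 2*g*(g + g²) (c(g) = (g + g²)*(g + g) = (g + g²)*(2*g) = 2*g*(g + g²))
c(V)² = (2*7²*(1 + 7))² = (2*49*8)² = 784² = 614656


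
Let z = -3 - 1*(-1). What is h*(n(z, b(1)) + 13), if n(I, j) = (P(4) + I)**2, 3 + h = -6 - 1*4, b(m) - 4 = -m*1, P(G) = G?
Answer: -221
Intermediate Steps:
b(m) = 4 - m (b(m) = 4 - m*1 = 4 - m)
z = -2 (z = -3 + 1 = -2)
h = -13 (h = -3 + (-6 - 1*4) = -3 + (-6 - 4) = -3 - 10 = -13)
n(I, j) = (4 + I)**2
h*(n(z, b(1)) + 13) = -13*((4 - 2)**2 + 13) = -13*(2**2 + 13) = -13*(4 + 13) = -13*17 = -221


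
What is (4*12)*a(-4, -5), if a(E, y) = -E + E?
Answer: 0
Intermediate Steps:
a(E, y) = 0
(4*12)*a(-4, -5) = (4*12)*0 = 48*0 = 0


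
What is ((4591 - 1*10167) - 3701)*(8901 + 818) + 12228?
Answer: -90150935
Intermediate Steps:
((4591 - 1*10167) - 3701)*(8901 + 818) + 12228 = ((4591 - 10167) - 3701)*9719 + 12228 = (-5576 - 3701)*9719 + 12228 = -9277*9719 + 12228 = -90163163 + 12228 = -90150935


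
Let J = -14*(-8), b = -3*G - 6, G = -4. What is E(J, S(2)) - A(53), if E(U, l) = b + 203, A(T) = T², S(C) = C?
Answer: -2600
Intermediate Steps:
b = 6 (b = -3*(-4) - 6 = 12 - 6 = 6)
J = 112 (J = -1*(-112) = 112)
E(U, l) = 209 (E(U, l) = 6 + 203 = 209)
E(J, S(2)) - A(53) = 209 - 1*53² = 209 - 1*2809 = 209 - 2809 = -2600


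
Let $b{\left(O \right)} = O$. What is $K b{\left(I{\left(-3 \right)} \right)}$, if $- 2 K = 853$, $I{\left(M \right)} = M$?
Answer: $\frac{2559}{2} \approx 1279.5$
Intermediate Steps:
$K = - \frac{853}{2}$ ($K = \left(- \frac{1}{2}\right) 853 = - \frac{853}{2} \approx -426.5$)
$K b{\left(I{\left(-3 \right)} \right)} = \left(- \frac{853}{2}\right) \left(-3\right) = \frac{2559}{2}$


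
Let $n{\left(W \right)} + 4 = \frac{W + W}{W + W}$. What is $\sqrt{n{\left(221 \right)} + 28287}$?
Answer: $2 \sqrt{7071} \approx 168.18$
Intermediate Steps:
$n{\left(W \right)} = -3$ ($n{\left(W \right)} = -4 + \frac{W + W}{W + W} = -4 + \frac{2 W}{2 W} = -4 + 2 W \frac{1}{2 W} = -4 + 1 = -3$)
$\sqrt{n{\left(221 \right)} + 28287} = \sqrt{-3 + 28287} = \sqrt{28284} = 2 \sqrt{7071}$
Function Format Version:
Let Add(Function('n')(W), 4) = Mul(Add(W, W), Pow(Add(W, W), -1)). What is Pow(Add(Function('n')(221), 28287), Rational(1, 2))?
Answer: Mul(2, Pow(7071, Rational(1, 2))) ≈ 168.18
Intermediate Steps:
Function('n')(W) = -3 (Function('n')(W) = Add(-4, Mul(Add(W, W), Pow(Add(W, W), -1))) = Add(-4, Mul(Mul(2, W), Pow(Mul(2, W), -1))) = Add(-4, Mul(Mul(2, W), Mul(Rational(1, 2), Pow(W, -1)))) = Add(-4, 1) = -3)
Pow(Add(Function('n')(221), 28287), Rational(1, 2)) = Pow(Add(-3, 28287), Rational(1, 2)) = Pow(28284, Rational(1, 2)) = Mul(2, Pow(7071, Rational(1, 2)))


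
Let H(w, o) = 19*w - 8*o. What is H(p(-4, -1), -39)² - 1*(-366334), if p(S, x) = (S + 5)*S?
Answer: 422030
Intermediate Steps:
p(S, x) = S*(5 + S) (p(S, x) = (5 + S)*S = S*(5 + S))
H(w, o) = -8*o + 19*w
H(p(-4, -1), -39)² - 1*(-366334) = (-8*(-39) + 19*(-4*(5 - 4)))² - 1*(-366334) = (312 + 19*(-4*1))² + 366334 = (312 + 19*(-4))² + 366334 = (312 - 76)² + 366334 = 236² + 366334 = 55696 + 366334 = 422030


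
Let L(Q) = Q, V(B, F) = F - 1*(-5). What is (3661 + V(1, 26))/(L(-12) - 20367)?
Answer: -3692/20379 ≈ -0.18117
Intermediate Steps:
V(B, F) = 5 + F (V(B, F) = F + 5 = 5 + F)
(3661 + V(1, 26))/(L(-12) - 20367) = (3661 + (5 + 26))/(-12 - 20367) = (3661 + 31)/(-20379) = 3692*(-1/20379) = -3692/20379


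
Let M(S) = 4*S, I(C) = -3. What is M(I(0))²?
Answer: 144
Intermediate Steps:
M(I(0))² = (4*(-3))² = (-12)² = 144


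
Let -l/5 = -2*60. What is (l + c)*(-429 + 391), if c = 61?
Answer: -25118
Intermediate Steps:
l = 600 (l = -(-10)*60 = -5*(-120) = 600)
(l + c)*(-429 + 391) = (600 + 61)*(-429 + 391) = 661*(-38) = -25118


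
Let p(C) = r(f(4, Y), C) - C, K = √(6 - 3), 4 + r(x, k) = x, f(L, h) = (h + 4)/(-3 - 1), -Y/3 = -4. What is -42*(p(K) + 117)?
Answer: -4578 + 42*√3 ≈ -4505.3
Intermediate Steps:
Y = 12 (Y = -3*(-4) = 12)
f(L, h) = -1 - h/4 (f(L, h) = (4 + h)/(-4) = (4 + h)*(-¼) = -1 - h/4)
r(x, k) = -4 + x
K = √3 ≈ 1.7320
p(C) = -8 - C (p(C) = (-4 + (-1 - ¼*12)) - C = (-4 + (-1 - 3)) - C = (-4 - 4) - C = -8 - C)
-42*(p(K) + 117) = -42*((-8 - √3) + 117) = -42*(109 - √3) = -4578 + 42*√3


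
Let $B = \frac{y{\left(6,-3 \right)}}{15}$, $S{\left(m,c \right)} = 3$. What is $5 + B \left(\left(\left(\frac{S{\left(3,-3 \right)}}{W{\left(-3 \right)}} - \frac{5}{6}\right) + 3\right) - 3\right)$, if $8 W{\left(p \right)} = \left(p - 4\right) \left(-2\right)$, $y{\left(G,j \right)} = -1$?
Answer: $\frac{3113}{630} \approx 4.9413$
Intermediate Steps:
$B = - \frac{1}{15} \approx -0.066667$
$W{\left(p \right)} = 1 - \frac{p}{4}$ ($W{\left(p \right)} = \frac{\left(p - 4\right) \left(-2\right)}{8} = \frac{\left(-4 + p\right) \left(-2\right)}{8} = \frac{8 - 2 p}{8} = 1 - \frac{p}{4}$)
$5 + B \left(\left(\left(\frac{S{\left(3,-3 \right)}}{W{\left(-3 \right)}} - \frac{5}{6}\right) + 3\right) - 3\right) = 5 - \frac{\left(\left(\frac{3}{1 - - \frac{3}{4}} - \frac{5}{6}\right) + 3\right) - 3}{15} = 5 - \frac{\left(\left(\frac{3}{1 + \frac{3}{4}} - \frac{5}{6}\right) + 3\right) - 3}{15} = 5 - \frac{\left(\left(\frac{3}{\frac{7}{4}} - \frac{5}{6}\right) + 3\right) - 3}{15} = 5 - \frac{\left(\left(3 \cdot \frac{4}{7} - \frac{5}{6}\right) + 3\right) - 3}{15} = 5 - \frac{\left(\left(\frac{12}{7} - \frac{5}{6}\right) + 3\right) - 3}{15} = 5 - \frac{\left(\frac{37}{42} + 3\right) - 3}{15} = 5 - \frac{\frac{163}{42} - 3}{15} = 5 - \frac{37}{630} = \frac{3113}{630}$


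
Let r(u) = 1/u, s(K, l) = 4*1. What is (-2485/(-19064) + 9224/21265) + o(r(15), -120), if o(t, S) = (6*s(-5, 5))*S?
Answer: -1167311674939/405395960 ≈ -2879.4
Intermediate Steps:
s(K, l) = 4
o(t, S) = 24*S (o(t, S) = (6*4)*S = 24*S)
(-2485/(-19064) + 9224/21265) + o(r(15), -120) = (-2485/(-19064) + 9224/21265) + 24*(-120) = (-2485*(-1/19064) + 9224*(1/21265)) - 2880 = (2485/19064 + 9224/21265) - 2880 = 228689861/405395960 - 2880 = -1167311674939/405395960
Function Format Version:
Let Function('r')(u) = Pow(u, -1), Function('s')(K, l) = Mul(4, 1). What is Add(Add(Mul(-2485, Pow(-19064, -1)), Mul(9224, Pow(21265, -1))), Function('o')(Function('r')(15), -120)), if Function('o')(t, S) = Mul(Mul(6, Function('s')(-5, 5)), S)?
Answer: Rational(-1167311674939, 405395960) ≈ -2879.4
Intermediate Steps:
Function('s')(K, l) = 4
Function('o')(t, S) = Mul(24, S) (Function('o')(t, S) = Mul(Mul(6, 4), S) = Mul(24, S))
Add(Add(Mul(-2485, Pow(-19064, -1)), Mul(9224, Pow(21265, -1))), Function('o')(Function('r')(15), -120)) = Add(Add(Mul(-2485, Pow(-19064, -1)), Mul(9224, Pow(21265, -1))), Mul(24, -120)) = Add(Add(Mul(-2485, Rational(-1, 19064)), Mul(9224, Rational(1, 21265))), -2880) = Add(Add(Rational(2485, 19064), Rational(9224, 21265)), -2880) = Add(Rational(228689861, 405395960), -2880) = Rational(-1167311674939, 405395960)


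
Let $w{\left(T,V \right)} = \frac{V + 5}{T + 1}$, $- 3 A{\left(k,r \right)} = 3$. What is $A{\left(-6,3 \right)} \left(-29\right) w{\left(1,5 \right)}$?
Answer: $145$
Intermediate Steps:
$A{\left(k,r \right)} = -1$ ($A{\left(k,r \right)} = \left(- \frac{1}{3}\right) 3 = -1$)
$w{\left(T,V \right)} = \frac{5 + V}{1 + T}$
$A{\left(-6,3 \right)} \left(-29\right) w{\left(1,5 \right)} = \left(-1\right) \left(-29\right) \frac{5 + 5}{1 + 1} = 29 \cdot \frac{1}{2} \cdot 10 = 29 \cdot 5 = 145$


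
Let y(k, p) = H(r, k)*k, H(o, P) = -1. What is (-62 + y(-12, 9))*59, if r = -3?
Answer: -2950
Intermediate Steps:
y(k, p) = -k
(-62 + y(-12, 9))*59 = (-62 - 1*(-12))*59 = (-62 + 12)*59 = -50*59 = -2950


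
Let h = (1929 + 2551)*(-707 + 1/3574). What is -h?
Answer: 5660070080/1787 ≈ 3.1674e+6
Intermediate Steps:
h = -5660070080/1787 (h = 4480*(-707 + 1/3574) = 4480*(-2526817/3574) = -5660070080/1787 ≈ -3.1674e+6)
-h = -1*(-5660070080/1787) = 5660070080/1787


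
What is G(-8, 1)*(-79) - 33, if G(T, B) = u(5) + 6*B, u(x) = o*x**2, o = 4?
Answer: -8407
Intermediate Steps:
u(x) = 4*x**2
G(T, B) = 100 + 6*B (G(T, B) = 4*5**2 + 6*B = 4*25 + 6*B = 100 + 6*B)
G(-8, 1)*(-79) - 33 = (100 + 6*1)*(-79) - 33 = (100 + 6)*(-79) - 33 = 106*(-79) - 33 = -8374 - 33 = -8407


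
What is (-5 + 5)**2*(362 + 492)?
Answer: 0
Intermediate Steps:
(-5 + 5)**2*(362 + 492) = 0**2*854 = 0*854 = 0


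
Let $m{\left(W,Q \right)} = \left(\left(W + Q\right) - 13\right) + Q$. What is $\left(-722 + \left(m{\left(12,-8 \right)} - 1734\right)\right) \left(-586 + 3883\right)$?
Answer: $-8153481$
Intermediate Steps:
$m{\left(W,Q \right)} = -13 + W + 2 Q$ ($m{\left(W,Q \right)} = \left(\left(Q + W\right) - 13\right) + Q = \left(-13 + Q + W\right) + Q = -13 + W + 2 Q$)
$\left(-722 + \left(m{\left(12,-8 \right)} - 1734\right)\right) \left(-586 + 3883\right) = \left(-722 + \left(\left(-13 + 12 + 2 \left(-8\right)\right) - 1734\right)\right) \left(-586 + 3883\right) = \left(-722 - 1751\right) 3297 = \left(-2473\right) 3297 = -8153481$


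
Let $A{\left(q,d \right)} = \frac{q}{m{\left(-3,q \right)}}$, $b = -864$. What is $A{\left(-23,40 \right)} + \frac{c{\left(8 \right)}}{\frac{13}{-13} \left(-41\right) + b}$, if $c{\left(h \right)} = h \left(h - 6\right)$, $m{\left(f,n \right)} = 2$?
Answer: $- \frac{18961}{1646} \approx -11.519$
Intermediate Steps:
$c{\left(h \right)} = h \left(-6 + h\right)$
$A{\left(q,d \right)} = \frac{q}{2}$
$A{\left(-23,40 \right)} + \frac{c{\left(8 \right)}}{\frac{13}{-13} \left(-41\right) + b} = \frac{1}{2} \left(-23\right) + \frac{8 \left(-6 + 8\right)}{\frac{13}{-13} \left(-41\right) - 864} = - \frac{23}{2} + \frac{8 \cdot 2}{13 \left(- \frac{1}{13}\right) \left(-41\right) - 864} = - \frac{23}{2} + \frac{1}{\left(-1\right) \left(-41\right) - 864} \cdot 16 = - \frac{23}{2} + \frac{1}{41 - 864} \cdot 16 = - \frac{23}{2} + \frac{1}{-823} \cdot 16 = - \frac{23}{2} - \frac{16}{823} = - \frac{18961}{1646}$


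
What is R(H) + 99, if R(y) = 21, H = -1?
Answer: 120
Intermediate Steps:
R(H) + 99 = 21 + 99 = 120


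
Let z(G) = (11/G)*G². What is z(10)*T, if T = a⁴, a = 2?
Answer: 1760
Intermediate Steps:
T = 16 (T = 2⁴ = 16)
z(G) = 11*G
z(10)*T = (11*10)*16 = 110*16 = 1760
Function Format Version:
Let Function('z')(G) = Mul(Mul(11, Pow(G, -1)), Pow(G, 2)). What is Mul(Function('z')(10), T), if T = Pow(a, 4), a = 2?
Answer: 1760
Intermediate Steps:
T = 16 (T = Pow(2, 4) = 16)
Function('z')(G) = Mul(11, G)
Mul(Function('z')(10), T) = Mul(Mul(11, 10), 16) = Mul(110, 16) = 1760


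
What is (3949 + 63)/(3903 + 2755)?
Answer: 2006/3329 ≈ 0.60258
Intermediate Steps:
(3949 + 63)/(3903 + 2755) = 4012/6658 = 4012*(1/6658) = 2006/3329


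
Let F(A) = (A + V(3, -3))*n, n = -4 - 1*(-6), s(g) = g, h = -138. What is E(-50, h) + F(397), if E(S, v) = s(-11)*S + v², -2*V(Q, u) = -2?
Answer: 20390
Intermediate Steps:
V(Q, u) = 1 (V(Q, u) = -½*(-2) = 1)
n = 2 (n = -4 + 6 = 2)
E(S, v) = v² - 11*S (E(S, v) = -11*S + v² = v² - 11*S)
F(A) = 2 + 2*A (F(A) = (A + 1)*2 = (1 + A)*2 = 2 + 2*A)
E(-50, h) + F(397) = ((-138)² - 11*(-50)) + (2 + 2*397) = (19044 + 550) + (2 + 794) = 19594 + 796 = 20390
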